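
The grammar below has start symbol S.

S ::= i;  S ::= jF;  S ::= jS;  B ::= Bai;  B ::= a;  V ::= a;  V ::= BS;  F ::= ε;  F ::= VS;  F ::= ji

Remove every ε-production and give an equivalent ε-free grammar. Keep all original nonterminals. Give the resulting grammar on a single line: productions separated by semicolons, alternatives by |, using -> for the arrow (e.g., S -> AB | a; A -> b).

Nullable set: {F}.
S -> jF: F nullable, giving j | jF.
Drop F -> ε.
Unchanged (no nullable symbols): S -> i; S -> jS; B -> Bai; B -> a; F -> VS; F -> ji; V -> BS; V -> a.

S -> i | j | jF | jS; B -> a | Bai; F -> VS | ji; V -> a | BS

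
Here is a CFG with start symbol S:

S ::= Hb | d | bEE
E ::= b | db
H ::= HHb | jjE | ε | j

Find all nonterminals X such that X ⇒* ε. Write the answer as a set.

{H}

Directly nullable (have an ε-rule): {H}.
Not nullable: E, S — each has a terminal in every rule's right-hand side or depends on a non-nullable symbol.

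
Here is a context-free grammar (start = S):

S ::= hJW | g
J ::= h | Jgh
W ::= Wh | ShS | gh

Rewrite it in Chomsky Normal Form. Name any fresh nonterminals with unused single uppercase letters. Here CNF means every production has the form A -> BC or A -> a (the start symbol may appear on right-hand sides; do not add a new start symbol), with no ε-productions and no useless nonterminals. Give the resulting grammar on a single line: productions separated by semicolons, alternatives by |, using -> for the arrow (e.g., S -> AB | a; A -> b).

S -> g | BD; A -> g; B -> h; C -> AB; D -> JW; E -> BS; J -> h | JC; W -> AB | SE | WB

No ε-productions.
No unit productions to eliminate.
TERM: introduce A -> g, B -> h and substitute in every rule of length ≥2.
BIN: J -> JAB becomes J -> JC, C -> AB; S -> BJW becomes S -> BD, D -> JW; W -> SBS becomes W -> SE, E -> BS.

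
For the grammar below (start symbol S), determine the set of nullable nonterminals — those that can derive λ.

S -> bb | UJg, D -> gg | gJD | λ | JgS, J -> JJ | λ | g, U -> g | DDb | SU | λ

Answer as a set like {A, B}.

Directly nullable (have an ε-rule): {D, J, U}.
Not nullable: S — each has a terminal in every rule's right-hand side or depends on a non-nullable symbol.

{D, J, U}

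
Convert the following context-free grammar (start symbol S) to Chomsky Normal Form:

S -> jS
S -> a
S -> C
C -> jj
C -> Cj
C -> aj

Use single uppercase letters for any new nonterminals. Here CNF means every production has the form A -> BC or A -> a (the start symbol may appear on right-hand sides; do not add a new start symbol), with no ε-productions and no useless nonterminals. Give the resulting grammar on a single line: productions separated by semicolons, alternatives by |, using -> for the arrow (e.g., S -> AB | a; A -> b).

No ε-productions.
After unit-elimination: S -> a | Cj | aj | jS | jj; C -> Cj | aj | jj.
TERM: introduce B -> a, A -> j and substitute in every rule of length ≥2.

S -> a | AA | AS | BA | CA; A -> j; B -> a; C -> AA | BA | CA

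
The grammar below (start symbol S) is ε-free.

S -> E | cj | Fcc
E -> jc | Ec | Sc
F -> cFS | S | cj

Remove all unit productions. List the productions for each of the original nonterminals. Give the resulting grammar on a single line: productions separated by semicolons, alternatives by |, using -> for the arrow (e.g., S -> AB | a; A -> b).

Unit productions: F->S, S->E.
Unit pairs (A ⇒* B via units): (F,E), (F,S), (S,E).
S: inherits non-unit rules of {E, S} → Ec | Fcc | Sc | cj | jc.
E: inherits non-unit rules of {E} → Ec | Sc | jc.
F: inherits non-unit rules of {E, F, S} → Ec | Fcc | Sc | cFS | cj | jc.

S -> Ec | Sc | cj | jc | Fcc; E -> Ec | Sc | jc; F -> Ec | Sc | cj | jc | Fcc | cFS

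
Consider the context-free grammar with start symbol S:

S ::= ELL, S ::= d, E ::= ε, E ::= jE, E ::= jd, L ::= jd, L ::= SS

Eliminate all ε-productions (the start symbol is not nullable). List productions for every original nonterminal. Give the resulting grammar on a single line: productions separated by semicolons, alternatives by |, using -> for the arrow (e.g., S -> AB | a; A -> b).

S -> d | LL | ELL; E -> j | jE | jd; L -> SS | jd

Nullable set: {E}.
S -> ELL: E nullable, giving ELL | LL.
Drop E -> ε.
E -> jE: E nullable, giving j | jE.
Unchanged (no nullable symbols): S -> d; E -> jd; L -> SS; L -> jd.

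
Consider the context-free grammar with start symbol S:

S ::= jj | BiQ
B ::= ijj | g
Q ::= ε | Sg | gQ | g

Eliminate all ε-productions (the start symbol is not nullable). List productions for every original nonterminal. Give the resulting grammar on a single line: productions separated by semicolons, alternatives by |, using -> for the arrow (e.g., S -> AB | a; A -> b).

Nullable set: {Q}.
S -> BiQ: Q nullable, giving Bi | BiQ.
Drop Q -> ε.
Q -> gQ: Q nullable, giving g | gQ.
Unchanged (no nullable symbols): S -> jj; B -> g; B -> ijj; Q -> Sg; Q -> g.

S -> Bi | jj | BiQ; B -> g | ijj; Q -> g | Sg | gQ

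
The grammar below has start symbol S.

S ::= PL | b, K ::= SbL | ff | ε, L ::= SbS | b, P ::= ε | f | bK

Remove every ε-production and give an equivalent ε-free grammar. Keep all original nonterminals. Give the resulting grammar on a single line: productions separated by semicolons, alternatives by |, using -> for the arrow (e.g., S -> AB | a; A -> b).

Nullable set: {K, P}.
S -> PL: P nullable, giving L | PL.
Drop K -> ε.
Drop P -> ε.
P -> bK: K nullable, giving b | bK.
Unchanged (no nullable symbols): S -> b; K -> SbL; K -> ff; L -> SbS; L -> b; P -> f.

S -> L | b | PL; K -> ff | SbL; L -> b | SbS; P -> b | f | bK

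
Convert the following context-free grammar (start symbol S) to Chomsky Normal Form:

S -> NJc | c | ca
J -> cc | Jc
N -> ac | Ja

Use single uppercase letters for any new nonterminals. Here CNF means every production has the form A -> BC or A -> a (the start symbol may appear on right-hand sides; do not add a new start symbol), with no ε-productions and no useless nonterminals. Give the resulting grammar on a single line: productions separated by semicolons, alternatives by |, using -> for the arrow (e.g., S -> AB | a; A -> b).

No ε-productions.
No unit productions to eliminate.
TERM: introduce B -> a, A -> c and substitute in every rule of length ≥2.
BIN: S -> NJA becomes S -> NC, C -> JA.

S -> c | AB | NC; A -> c; B -> a; C -> JA; J -> AA | JA; N -> BA | JB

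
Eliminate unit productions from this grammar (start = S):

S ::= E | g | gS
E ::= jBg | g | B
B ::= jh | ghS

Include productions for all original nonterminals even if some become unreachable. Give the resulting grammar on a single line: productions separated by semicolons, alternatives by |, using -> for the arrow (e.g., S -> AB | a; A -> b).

Unit productions: E->B, S->E.
Unit pairs (A ⇒* B via units): (E,B), (S,B), (S,E).
S: inherits non-unit rules of {B, E, S} → g | gS | ghS | jBg | jh.
B: inherits non-unit rules of {B} → ghS | jh.
E: inherits non-unit rules of {B, E} → g | ghS | jBg | jh.

S -> g | gS | jh | ghS | jBg; B -> jh | ghS; E -> g | jh | ghS | jBg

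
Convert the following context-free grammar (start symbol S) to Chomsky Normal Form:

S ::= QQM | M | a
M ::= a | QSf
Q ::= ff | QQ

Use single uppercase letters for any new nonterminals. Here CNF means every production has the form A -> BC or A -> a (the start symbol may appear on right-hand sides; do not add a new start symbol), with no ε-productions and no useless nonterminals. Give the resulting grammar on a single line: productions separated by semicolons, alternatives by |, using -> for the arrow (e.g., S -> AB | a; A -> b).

S -> a | QC | QD; A -> f; B -> SA; C -> QM; D -> SA; M -> a | QB; Q -> AA | QQ

No ε-productions.
After unit-elimination: S -> a | QQM | QSf; M -> a | QSf; Q -> QQ | ff.
TERM: introduce A -> f and substitute in every rule of length ≥2.
BIN: M -> QSA becomes M -> QB, B -> SA; S -> QQM becomes S -> QC, C -> QM; S -> QSA becomes S -> QD, D -> SA.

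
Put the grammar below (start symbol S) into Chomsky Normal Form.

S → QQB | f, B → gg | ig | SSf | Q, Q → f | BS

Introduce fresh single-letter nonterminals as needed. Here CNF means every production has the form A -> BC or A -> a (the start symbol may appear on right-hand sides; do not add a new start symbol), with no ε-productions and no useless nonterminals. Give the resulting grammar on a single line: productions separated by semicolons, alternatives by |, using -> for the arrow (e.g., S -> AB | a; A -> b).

No ε-productions.
After unit-elimination: S -> f | QQB; B -> f | BS | gg | ig | SSf; Q -> f | BS.
TERM: introduce A -> f, C -> g, D -> i and substitute in every rule of length ≥2.
BIN: B -> SSA becomes B -> SE, E -> SA; S -> QQB becomes S -> QF, F -> QB.

S -> f | QF; A -> f; B -> f | BS | CC | DC | SE; C -> g; D -> i; E -> SA; F -> QB; Q -> f | BS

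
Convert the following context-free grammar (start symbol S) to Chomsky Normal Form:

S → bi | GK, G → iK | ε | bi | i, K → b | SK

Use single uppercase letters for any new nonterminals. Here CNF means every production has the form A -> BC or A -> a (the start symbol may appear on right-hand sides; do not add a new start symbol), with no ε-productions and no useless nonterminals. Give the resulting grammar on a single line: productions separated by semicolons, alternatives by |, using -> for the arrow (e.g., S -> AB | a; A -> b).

S -> b | AB | GK | SK; A -> b; B -> i; G -> i | AB | BK; K -> b | SK

Nullable: {G}; after ε-elimination: S -> K | GK | bi; G -> i | bi | iK; K -> b | SK.
After unit-elimination: S -> b | GK | SK | bi; G -> i | bi | iK; K -> b | SK.
TERM: introduce A -> b, B -> i and substitute in every rule of length ≥2.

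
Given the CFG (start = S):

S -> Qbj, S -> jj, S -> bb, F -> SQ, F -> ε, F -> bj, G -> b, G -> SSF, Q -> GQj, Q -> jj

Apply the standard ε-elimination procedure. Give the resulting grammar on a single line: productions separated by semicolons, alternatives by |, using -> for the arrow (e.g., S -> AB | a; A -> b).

Nullable set: {F}.
Drop F -> ε.
G -> SSF: F nullable, giving SS | SSF.
Unchanged (no nullable symbols): S -> Qbj; S -> bb; S -> jj; F -> SQ; F -> bj; G -> b; Q -> GQj; Q -> jj.

S -> bb | jj | Qbj; F -> SQ | bj; G -> b | SS | SSF; Q -> jj | GQj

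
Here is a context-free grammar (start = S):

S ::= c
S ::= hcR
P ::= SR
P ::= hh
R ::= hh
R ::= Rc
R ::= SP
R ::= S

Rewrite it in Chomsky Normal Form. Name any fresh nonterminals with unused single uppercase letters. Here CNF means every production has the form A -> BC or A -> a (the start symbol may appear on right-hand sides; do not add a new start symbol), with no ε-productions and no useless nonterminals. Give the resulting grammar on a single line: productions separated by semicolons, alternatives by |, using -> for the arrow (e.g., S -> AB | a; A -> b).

No ε-productions.
After unit-elimination: S -> c | hcR; P -> SR | hh; R -> c | Rc | SP | hh | hcR.
TERM: introduce B -> c, A -> h and substitute in every rule of length ≥2.
BIN: R -> ABR becomes R -> AC, C -> BR; S -> ABR becomes S -> AD, D -> BR.

S -> c | AD; A -> h; B -> c; C -> BR; D -> BR; P -> AA | SR; R -> c | AA | AC | RB | SP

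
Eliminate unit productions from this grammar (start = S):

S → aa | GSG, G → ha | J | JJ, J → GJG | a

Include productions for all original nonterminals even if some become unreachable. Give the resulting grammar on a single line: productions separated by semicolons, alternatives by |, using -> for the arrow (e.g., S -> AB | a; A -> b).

Unit productions: G->J.
Unit pairs (A ⇒* B via units): (G,J).
S: inherits non-unit rules of {S} → GSG | aa.
G: inherits non-unit rules of {G, J} → GJG | JJ | a | ha.
J: inherits non-unit rules of {J} → GJG | a.

S -> aa | GSG; G -> a | JJ | ha | GJG; J -> a | GJG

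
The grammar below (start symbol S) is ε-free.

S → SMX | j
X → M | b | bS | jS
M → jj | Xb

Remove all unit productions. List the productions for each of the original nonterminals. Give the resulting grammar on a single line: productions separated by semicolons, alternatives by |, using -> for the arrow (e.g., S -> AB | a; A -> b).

S -> j | SMX; M -> Xb | jj; X -> b | Xb | bS | jS | jj

Unit productions: X->M.
Unit pairs (A ⇒* B via units): (X,M).
S: inherits non-unit rules of {S} → SMX | j.
M: inherits non-unit rules of {M} → Xb | jj.
X: inherits non-unit rules of {M, X} → Xb | b | bS | jS | jj.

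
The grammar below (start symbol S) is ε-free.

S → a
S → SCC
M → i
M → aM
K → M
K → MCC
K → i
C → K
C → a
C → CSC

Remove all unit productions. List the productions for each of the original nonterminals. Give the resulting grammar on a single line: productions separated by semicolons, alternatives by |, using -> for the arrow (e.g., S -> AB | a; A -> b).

S -> a | SCC; C -> a | i | aM | CSC | MCC; K -> i | aM | MCC; M -> i | aM

Unit productions: C->K, K->M.
Unit pairs (A ⇒* B via units): (C,K), (C,M), (K,M).
S: inherits non-unit rules of {S} → SCC | a.
C: inherits non-unit rules of {C, K, M} → CSC | MCC | a | aM | i.
K: inherits non-unit rules of {K, M} → MCC | aM | i.
M: inherits non-unit rules of {M} → aM | i.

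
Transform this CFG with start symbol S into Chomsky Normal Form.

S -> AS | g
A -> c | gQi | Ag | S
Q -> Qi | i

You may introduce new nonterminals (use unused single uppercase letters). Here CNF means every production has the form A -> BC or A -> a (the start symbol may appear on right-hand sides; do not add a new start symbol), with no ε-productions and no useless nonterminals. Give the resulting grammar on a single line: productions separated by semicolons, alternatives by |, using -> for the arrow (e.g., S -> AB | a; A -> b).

No ε-productions.
After unit-elimination: S -> g | AS; A -> c | g | AS | Ag | gQi; Q -> i | Qi.
TERM: introduce B -> g, C -> i and substitute in every rule of length ≥2.
BIN: A -> BQC becomes A -> BD, D -> QC.

S -> g | AS; A -> c | g | AB | AS | BD; B -> g; C -> i; D -> QC; Q -> i | QC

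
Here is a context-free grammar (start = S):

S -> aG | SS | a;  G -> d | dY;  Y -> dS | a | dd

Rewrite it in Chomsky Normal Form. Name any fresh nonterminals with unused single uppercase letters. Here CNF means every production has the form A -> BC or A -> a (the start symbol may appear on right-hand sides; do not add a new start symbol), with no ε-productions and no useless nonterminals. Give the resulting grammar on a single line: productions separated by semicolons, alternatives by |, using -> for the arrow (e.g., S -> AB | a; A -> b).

No ε-productions.
No unit productions to eliminate.
TERM: introduce B -> a, A -> d and substitute in every rule of length ≥2.

S -> a | BG | SS; A -> d; B -> a; G -> d | AY; Y -> a | AA | AS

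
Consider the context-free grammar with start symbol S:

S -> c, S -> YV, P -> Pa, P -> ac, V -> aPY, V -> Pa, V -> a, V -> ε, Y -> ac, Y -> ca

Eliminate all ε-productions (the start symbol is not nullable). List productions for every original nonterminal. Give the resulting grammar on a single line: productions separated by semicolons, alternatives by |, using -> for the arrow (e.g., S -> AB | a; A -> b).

Nullable set: {V}.
S -> YV: V nullable, giving Y | YV.
Drop V -> ε.
Unchanged (no nullable symbols): S -> c; P -> Pa; P -> ac; V -> Pa; V -> a; V -> aPY; Y -> ac; Y -> ca.

S -> Y | c | YV; P -> Pa | ac; V -> a | Pa | aPY; Y -> ac | ca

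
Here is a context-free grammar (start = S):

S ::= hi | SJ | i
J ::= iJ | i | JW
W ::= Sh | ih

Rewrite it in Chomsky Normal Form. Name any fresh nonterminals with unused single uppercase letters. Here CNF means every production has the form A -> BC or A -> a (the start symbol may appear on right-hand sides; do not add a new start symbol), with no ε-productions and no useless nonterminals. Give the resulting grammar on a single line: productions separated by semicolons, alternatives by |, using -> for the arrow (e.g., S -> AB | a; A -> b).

No ε-productions.
No unit productions to eliminate.
TERM: introduce B -> h, A -> i and substitute in every rule of length ≥2.

S -> i | BA | SJ; A -> i; B -> h; J -> i | AJ | JW; W -> AB | SB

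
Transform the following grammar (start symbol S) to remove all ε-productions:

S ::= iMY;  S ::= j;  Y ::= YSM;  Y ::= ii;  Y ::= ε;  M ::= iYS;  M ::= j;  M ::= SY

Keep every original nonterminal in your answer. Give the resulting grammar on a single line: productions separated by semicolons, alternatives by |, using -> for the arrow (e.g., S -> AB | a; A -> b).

Nullable set: {Y}.
S -> iMY: Y nullable, giving iM | iMY.
M -> SY: Y nullable, giving S | SY.
M -> iYS: Y nullable, giving iS | iYS.
Drop Y -> ε.
Y -> YSM: Y nullable, giving SM | YSM.
Unchanged (no nullable symbols): S -> j; M -> j; Y -> ii.

S -> j | iM | iMY; M -> S | j | SY | iS | iYS; Y -> SM | ii | YSM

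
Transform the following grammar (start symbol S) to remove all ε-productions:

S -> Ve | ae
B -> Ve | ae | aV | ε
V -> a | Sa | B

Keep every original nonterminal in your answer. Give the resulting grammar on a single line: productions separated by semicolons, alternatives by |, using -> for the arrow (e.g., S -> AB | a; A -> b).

Nullable set: {B, V}.
S -> Ve: V nullable, giving Ve | e.
Drop B -> ε.
B -> Ve: V nullable, giving Ve | e.
B -> aV: V nullable, giving a | aV.
V -> B: B nullable, giving B.
Unchanged (no nullable symbols): S -> ae; B -> ae; V -> Sa; V -> a.

S -> e | Ve | ae; B -> a | e | Ve | aV | ae; V -> B | a | Sa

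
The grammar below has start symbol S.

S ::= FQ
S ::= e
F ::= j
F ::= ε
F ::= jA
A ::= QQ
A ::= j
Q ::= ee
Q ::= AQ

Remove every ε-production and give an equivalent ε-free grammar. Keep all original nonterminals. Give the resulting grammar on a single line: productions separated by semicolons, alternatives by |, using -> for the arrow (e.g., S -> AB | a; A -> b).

S -> Q | e | FQ; A -> j | QQ; F -> j | jA; Q -> AQ | ee

Nullable set: {F}.
S -> FQ: F nullable, giving FQ | Q.
Drop F -> ε.
Unchanged (no nullable symbols): S -> e; A -> QQ; A -> j; F -> j; F -> jA; Q -> AQ; Q -> ee.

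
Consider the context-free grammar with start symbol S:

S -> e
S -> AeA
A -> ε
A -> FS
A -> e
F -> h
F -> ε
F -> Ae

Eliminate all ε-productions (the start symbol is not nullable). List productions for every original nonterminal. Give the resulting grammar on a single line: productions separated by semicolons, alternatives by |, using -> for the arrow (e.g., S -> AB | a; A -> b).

Nullable set: {A, F}.
S -> AeA: A, A nullable, giving Ae | AeA | e | eA.
Drop A -> ε.
A -> FS: F nullable, giving FS | S.
Drop F -> ε.
F -> Ae: A nullable, giving Ae | e.
Unchanged (no nullable symbols): S -> e; A -> e; F -> h.

S -> e | Ae | eA | AeA; A -> S | e | FS; F -> e | h | Ae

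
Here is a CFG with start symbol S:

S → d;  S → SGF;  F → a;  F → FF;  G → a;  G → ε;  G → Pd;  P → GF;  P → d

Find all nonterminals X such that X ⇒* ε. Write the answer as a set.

{G}

Directly nullable (have an ε-rule): {G}.
Not nullable: F, P, S — each has a terminal in every rule's right-hand side or depends on a non-nullable symbol.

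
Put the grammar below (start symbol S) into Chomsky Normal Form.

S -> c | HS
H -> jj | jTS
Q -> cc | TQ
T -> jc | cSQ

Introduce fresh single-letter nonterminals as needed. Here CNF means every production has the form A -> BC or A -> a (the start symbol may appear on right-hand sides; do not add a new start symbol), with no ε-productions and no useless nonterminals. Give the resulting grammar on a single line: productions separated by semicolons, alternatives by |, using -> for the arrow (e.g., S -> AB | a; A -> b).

S -> c | HS; A -> j; B -> c; C -> TS; D -> SQ; H -> AA | AC; Q -> BB | TQ; T -> AB | BD

No ε-productions.
No unit productions to eliminate.
TERM: introduce B -> c, A -> j and substitute in every rule of length ≥2.
BIN: H -> ATS becomes H -> AC, C -> TS; T -> BSQ becomes T -> BD, D -> SQ.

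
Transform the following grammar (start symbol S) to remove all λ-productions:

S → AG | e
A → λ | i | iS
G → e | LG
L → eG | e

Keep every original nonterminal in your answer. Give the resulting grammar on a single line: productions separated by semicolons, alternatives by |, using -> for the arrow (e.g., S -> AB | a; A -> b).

S -> G | e | AG; A -> i | iS; G -> e | LG; L -> e | eG

Nullable set: {A}.
S -> AG: A nullable, giving AG | G.
Drop A -> λ.
Unchanged (no nullable symbols): S -> e; A -> i; A -> iS; G -> LG; G -> e; L -> e; L -> eG.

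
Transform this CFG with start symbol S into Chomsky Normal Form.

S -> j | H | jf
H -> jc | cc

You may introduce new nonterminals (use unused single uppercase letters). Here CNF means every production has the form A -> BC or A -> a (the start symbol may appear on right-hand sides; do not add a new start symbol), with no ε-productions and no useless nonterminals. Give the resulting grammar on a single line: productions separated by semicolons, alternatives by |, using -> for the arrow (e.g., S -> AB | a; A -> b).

No ε-productions.
After unit-elimination: S -> j | cc | jc | jf; H -> cc | jc.
TERM: introduce A -> c, C -> f, B -> j and substitute in every rule of length ≥2.
Drop unreachable/unproductive: H.

S -> j | AA | BA | BC; A -> c; B -> j; C -> f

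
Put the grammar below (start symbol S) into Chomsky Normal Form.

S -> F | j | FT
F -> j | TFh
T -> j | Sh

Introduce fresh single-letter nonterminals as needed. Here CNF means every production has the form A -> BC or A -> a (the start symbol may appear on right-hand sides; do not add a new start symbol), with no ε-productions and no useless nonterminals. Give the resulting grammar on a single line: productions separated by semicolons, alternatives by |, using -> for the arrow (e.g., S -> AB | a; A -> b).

No ε-productions.
After unit-elimination: S -> j | FT | TFh; F -> j | TFh; T -> j | Sh.
TERM: introduce A -> h and substitute in every rule of length ≥2.
BIN: F -> TFA becomes F -> TB, B -> FA; S -> TFA becomes S -> TC, C -> FA.

S -> j | FT | TC; A -> h; B -> FA; C -> FA; F -> j | TB; T -> j | SA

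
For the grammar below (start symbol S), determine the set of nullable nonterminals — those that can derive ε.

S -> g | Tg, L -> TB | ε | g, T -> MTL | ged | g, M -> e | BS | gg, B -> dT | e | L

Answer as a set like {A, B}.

{B, L}

Directly nullable (have an ε-rule): {L}.
B is nullable via B -> L (every symbol on the right is already known nullable).
Not nullable: M, S, T — each has a terminal in every rule's right-hand side or depends on a non-nullable symbol.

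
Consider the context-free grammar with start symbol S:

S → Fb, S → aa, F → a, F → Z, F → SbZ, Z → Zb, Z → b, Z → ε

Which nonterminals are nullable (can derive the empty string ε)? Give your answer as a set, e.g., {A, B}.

Directly nullable (have an ε-rule): {Z}.
F is nullable via F -> Z (every symbol on the right is already known nullable).
Not nullable: S — each has a terminal in every rule's right-hand side or depends on a non-nullable symbol.

{F, Z}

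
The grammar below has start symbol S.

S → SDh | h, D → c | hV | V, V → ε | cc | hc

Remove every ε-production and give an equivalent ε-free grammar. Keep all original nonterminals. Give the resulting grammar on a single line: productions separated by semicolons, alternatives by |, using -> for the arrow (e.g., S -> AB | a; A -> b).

S -> h | Sh | SDh; D -> V | c | h | hV; V -> cc | hc

Nullable set: {D, V}.
S -> SDh: D nullable, giving SDh | Sh.
D -> V: V nullable, giving V.
D -> hV: V nullable, giving h | hV.
Drop V -> ε.
Unchanged (no nullable symbols): S -> h; D -> c; V -> cc; V -> hc.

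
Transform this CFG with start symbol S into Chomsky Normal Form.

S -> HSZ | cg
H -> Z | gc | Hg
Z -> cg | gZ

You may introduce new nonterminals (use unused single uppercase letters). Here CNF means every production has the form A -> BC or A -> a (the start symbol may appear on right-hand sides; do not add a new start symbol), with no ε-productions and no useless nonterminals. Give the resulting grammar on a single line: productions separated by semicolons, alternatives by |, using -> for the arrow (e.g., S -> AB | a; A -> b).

S -> BA | HC; A -> g; B -> c; C -> SZ; H -> AB | AZ | BA | HA; Z -> AZ | BA

No ε-productions.
After unit-elimination: S -> cg | HSZ; H -> Hg | cg | gZ | gc; Z -> cg | gZ.
TERM: introduce B -> c, A -> g and substitute in every rule of length ≥2.
BIN: S -> HSZ becomes S -> HC, C -> SZ.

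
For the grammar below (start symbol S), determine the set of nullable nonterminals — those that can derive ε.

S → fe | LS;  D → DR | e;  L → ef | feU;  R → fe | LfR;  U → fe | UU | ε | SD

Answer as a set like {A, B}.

{U}

Directly nullable (have an ε-rule): {U}.
Not nullable: D, L, R, S — each has a terminal in every rule's right-hand side or depends on a non-nullable symbol.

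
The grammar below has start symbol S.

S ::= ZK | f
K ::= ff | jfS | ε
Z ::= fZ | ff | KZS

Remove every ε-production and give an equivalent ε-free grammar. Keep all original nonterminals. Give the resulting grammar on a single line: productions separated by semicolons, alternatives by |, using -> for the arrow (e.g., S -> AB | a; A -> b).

Nullable set: {K}.
S -> ZK: K nullable, giving Z | ZK.
Drop K -> ε.
Z -> KZS: K nullable, giving KZS | ZS.
Unchanged (no nullable symbols): S -> f; K -> ff; K -> jfS; Z -> fZ; Z -> ff.

S -> Z | f | ZK; K -> ff | jfS; Z -> ZS | fZ | ff | KZS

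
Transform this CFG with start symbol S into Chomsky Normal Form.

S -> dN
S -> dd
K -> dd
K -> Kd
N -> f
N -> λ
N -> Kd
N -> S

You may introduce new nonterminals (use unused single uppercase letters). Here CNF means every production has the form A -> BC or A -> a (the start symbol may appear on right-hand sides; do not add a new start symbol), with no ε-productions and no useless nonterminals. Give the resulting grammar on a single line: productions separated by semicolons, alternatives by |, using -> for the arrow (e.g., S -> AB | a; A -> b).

S -> d | AA | AN; A -> d; K -> AA | KA; N -> d | f | AA | AN | KA

Nullable: {N}; after ε-elimination: S -> d | dN | dd; K -> Kd | dd; N -> S | f | Kd.
After unit-elimination: S -> d | dN | dd; K -> Kd | dd; N -> d | f | Kd | dN | dd.
TERM: introduce A -> d and substitute in every rule of length ≥2.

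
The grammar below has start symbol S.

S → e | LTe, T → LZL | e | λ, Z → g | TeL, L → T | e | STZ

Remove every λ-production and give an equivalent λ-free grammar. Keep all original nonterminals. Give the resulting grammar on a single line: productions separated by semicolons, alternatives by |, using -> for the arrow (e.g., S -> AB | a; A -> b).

S -> e | Le | Te | LTe; L -> T | e | SZ | STZ; T -> Z | e | LZ | ZL | LZL; Z -> e | g | Te | eL | TeL

Nullable set: {L, T}.
S -> LTe: L, T nullable, giving LTe | Le | Te | e.
L -> STZ: T nullable, giving STZ | SZ.
L -> T: T nullable, giving T.
Drop T -> λ.
T -> LZL: L, L nullable, giving LZ | LZL | Z | ZL.
Z -> TeL: T, L nullable, giving Te | TeL | e | eL.
Unchanged (no nullable symbols): S -> e; L -> e; T -> e; Z -> g.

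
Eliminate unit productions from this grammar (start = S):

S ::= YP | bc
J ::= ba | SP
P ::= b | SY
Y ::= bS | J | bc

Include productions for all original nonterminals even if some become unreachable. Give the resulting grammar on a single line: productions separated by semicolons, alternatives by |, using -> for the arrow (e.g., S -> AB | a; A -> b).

S -> YP | bc; J -> SP | ba; P -> b | SY; Y -> SP | bS | ba | bc

Unit productions: Y->J.
Unit pairs (A ⇒* B via units): (Y,J).
S: inherits non-unit rules of {S} → YP | bc.
J: inherits non-unit rules of {J} → SP | ba.
P: inherits non-unit rules of {P} → SY | b.
Y: inherits non-unit rules of {J, Y} → SP | bS | ba | bc.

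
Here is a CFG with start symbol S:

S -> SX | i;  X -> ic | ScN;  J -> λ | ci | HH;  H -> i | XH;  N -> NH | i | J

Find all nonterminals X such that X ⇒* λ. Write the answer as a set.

Directly nullable (have an ε-rule): {J}.
N is nullable via N -> J (every symbol on the right is already known nullable).
Not nullable: H, S, X — each has a terminal in every rule's right-hand side or depends on a non-nullable symbol.

{J, N}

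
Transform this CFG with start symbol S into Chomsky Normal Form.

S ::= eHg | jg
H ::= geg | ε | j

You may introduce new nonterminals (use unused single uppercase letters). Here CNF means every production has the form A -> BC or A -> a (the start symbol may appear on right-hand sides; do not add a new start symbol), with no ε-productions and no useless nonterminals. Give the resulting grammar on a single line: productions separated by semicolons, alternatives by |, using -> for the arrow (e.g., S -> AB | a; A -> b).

Nullable: {H}; after ε-elimination: S -> eg | jg | eHg; H -> j | geg.
No unit productions to eliminate.
TERM: introduce B -> e, A -> g, C -> j and substitute in every rule of length ≥2.
BIN: H -> ABA becomes H -> AD, D -> BA; S -> BHA becomes S -> BE, E -> HA.

S -> BA | BE | CA; A -> g; B -> e; C -> j; D -> BA; E -> HA; H -> j | AD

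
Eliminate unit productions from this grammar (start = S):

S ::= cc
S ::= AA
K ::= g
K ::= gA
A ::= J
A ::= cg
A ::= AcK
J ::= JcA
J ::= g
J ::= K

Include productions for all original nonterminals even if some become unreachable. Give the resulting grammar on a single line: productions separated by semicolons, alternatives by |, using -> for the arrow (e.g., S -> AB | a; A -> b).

S -> AA | cc; A -> g | cg | gA | AcK | JcA; J -> g | gA | JcA; K -> g | gA

Unit productions: A->J, J->K.
Unit pairs (A ⇒* B via units): (A,J), (A,K), (J,K).
S: inherits non-unit rules of {S} → AA | cc.
A: inherits non-unit rules of {A, J, K} → AcK | JcA | cg | g | gA.
J: inherits non-unit rules of {J, K} → JcA | g | gA.
K: inherits non-unit rules of {K} → g | gA.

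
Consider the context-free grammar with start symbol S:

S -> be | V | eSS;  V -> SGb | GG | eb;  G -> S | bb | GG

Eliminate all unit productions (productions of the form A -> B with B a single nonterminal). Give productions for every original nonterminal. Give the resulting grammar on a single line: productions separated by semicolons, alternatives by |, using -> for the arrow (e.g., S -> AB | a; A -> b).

S -> GG | be | eb | SGb | eSS; G -> GG | bb | be | eb | SGb | eSS; V -> GG | eb | SGb

Unit productions: G->S, S->V.
Unit pairs (A ⇒* B via units): (G,S), (G,V), (S,V).
S: inherits non-unit rules of {S, V} → GG | SGb | be | eSS | eb.
G: inherits non-unit rules of {G, S, V} → GG | SGb | bb | be | eSS | eb.
V: inherits non-unit rules of {V} → GG | SGb | eb.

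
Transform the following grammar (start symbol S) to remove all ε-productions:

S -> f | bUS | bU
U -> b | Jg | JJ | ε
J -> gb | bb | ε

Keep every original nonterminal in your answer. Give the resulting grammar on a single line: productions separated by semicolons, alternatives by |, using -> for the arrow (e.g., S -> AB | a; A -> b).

S -> b | f | bS | bU | bUS; J -> bb | gb; U -> J | b | g | JJ | Jg

Nullable set: {J, U}.
S -> bU: U nullable, giving b | bU.
S -> bUS: U nullable, giving bS | bUS.
Drop J -> ε.
Drop U -> ε.
U -> JJ: J, J nullable, giving J | JJ.
U -> Jg: J nullable, giving Jg | g.
Unchanged (no nullable symbols): S -> f; J -> bb; J -> gb; U -> b.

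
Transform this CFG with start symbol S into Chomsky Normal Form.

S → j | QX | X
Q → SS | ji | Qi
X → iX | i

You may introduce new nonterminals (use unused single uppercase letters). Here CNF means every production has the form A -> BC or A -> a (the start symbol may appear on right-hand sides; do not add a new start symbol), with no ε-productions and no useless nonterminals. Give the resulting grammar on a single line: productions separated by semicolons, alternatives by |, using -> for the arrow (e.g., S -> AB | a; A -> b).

S -> i | j | AX | QX; A -> i; B -> j; Q -> BA | QA | SS; X -> i | AX

No ε-productions.
After unit-elimination: S -> i | j | QX | iX; Q -> Qi | SS | ji; X -> i | iX.
TERM: introduce A -> i, B -> j and substitute in every rule of length ≥2.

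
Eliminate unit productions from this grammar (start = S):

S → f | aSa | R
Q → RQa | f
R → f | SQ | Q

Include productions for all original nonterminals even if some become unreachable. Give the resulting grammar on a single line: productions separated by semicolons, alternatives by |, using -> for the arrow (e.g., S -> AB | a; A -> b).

Unit productions: R->Q, S->R.
Unit pairs (A ⇒* B via units): (R,Q), (S,Q), (S,R).
S: inherits non-unit rules of {Q, R, S} → RQa | SQ | aSa | f.
Q: inherits non-unit rules of {Q} → RQa | f.
R: inherits non-unit rules of {Q, R} → RQa | SQ | f.

S -> f | SQ | RQa | aSa; Q -> f | RQa; R -> f | SQ | RQa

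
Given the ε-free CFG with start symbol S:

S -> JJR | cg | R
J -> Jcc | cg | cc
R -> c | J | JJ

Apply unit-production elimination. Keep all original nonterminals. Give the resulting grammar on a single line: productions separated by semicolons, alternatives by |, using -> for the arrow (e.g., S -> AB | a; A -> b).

S -> c | JJ | cc | cg | JJR | Jcc; J -> cc | cg | Jcc; R -> c | JJ | cc | cg | Jcc

Unit productions: R->J, S->R.
Unit pairs (A ⇒* B via units): (R,J), (S,J), (S,R).
S: inherits non-unit rules of {J, R, S} → JJ | JJR | Jcc | c | cc | cg.
J: inherits non-unit rules of {J} → Jcc | cc | cg.
R: inherits non-unit rules of {J, R} → JJ | Jcc | c | cc | cg.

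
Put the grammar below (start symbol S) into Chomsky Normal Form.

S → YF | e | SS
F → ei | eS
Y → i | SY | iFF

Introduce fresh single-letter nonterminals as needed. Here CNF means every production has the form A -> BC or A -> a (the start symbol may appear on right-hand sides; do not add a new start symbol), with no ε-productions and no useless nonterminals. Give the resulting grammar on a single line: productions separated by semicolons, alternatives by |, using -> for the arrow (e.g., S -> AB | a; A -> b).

No ε-productions.
No unit productions to eliminate.
TERM: introduce A -> e, B -> i and substitute in every rule of length ≥2.
BIN: Y -> BFF becomes Y -> BC, C -> FF.

S -> e | SS | YF; A -> e; B -> i; C -> FF; F -> AB | AS; Y -> i | BC | SY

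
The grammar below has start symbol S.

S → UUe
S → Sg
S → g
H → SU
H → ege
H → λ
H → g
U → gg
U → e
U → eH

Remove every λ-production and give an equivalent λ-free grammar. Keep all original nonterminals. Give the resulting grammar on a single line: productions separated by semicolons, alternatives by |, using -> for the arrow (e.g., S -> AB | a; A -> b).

S -> g | Sg | UUe; H -> g | SU | ege; U -> e | eH | gg

Nullable set: {H}.
Drop H -> λ.
U -> eH: H nullable, giving e | eH.
Unchanged (no nullable symbols): S -> Sg; S -> UUe; S -> g; H -> SU; H -> ege; H -> g; U -> e; U -> gg.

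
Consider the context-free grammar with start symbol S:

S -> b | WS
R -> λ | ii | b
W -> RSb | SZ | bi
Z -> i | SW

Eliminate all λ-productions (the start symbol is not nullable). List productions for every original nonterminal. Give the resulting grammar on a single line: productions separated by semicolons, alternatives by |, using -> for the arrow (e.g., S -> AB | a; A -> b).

S -> b | WS; R -> b | ii; W -> SZ | Sb | bi | RSb; Z -> i | SW

Nullable set: {R}.
Drop R -> λ.
W -> RSb: R nullable, giving RSb | Sb.
Unchanged (no nullable symbols): S -> WS; S -> b; R -> b; R -> ii; W -> SZ; W -> bi; Z -> SW; Z -> i.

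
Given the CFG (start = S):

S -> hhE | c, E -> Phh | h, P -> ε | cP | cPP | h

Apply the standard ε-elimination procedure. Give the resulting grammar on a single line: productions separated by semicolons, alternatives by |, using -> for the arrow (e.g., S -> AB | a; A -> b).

Nullable set: {P}.
E -> Phh: P nullable, giving Phh | hh.
Drop P -> ε.
P -> cP: P nullable, giving c | cP.
P -> cPP: P, P nullable, giving c | cP | cPP.
Unchanged (no nullable symbols): S -> c; S -> hhE; E -> h; P -> h.

S -> c | hhE; E -> h | hh | Phh; P -> c | h | cP | cPP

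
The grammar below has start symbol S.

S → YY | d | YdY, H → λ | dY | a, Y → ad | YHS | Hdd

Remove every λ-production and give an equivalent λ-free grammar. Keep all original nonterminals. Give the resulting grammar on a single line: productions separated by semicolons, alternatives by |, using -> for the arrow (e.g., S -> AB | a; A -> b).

S -> d | YY | YdY; H -> a | dY; Y -> YS | ad | dd | Hdd | YHS

Nullable set: {H}.
Drop H -> λ.
Y -> Hdd: H nullable, giving Hdd | dd.
Y -> YHS: H nullable, giving YHS | YS.
Unchanged (no nullable symbols): S -> YY; S -> YdY; S -> d; H -> a; H -> dY; Y -> ad.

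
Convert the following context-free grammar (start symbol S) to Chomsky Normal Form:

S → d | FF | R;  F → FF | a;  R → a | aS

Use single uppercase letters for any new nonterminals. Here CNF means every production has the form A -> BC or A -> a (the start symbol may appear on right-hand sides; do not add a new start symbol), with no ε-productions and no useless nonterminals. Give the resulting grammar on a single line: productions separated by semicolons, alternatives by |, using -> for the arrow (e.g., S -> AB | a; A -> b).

No ε-productions.
After unit-elimination: S -> a | d | FF | aS; F -> a | FF; R -> a | aS.
TERM: introduce A -> a and substitute in every rule of length ≥2.
Drop unreachable/unproductive: R.

S -> a | d | AS | FF; A -> a; F -> a | FF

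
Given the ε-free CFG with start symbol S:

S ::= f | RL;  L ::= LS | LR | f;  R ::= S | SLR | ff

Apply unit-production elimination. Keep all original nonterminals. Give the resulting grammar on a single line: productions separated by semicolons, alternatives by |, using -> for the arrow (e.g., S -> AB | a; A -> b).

S -> f | RL; L -> f | LR | LS; R -> f | RL | ff | SLR

Unit productions: R->S.
Unit pairs (A ⇒* B via units): (R,S).
S: inherits non-unit rules of {S} → RL | f.
L: inherits non-unit rules of {L} → LR | LS | f.
R: inherits non-unit rules of {R, S} → RL | SLR | f | ff.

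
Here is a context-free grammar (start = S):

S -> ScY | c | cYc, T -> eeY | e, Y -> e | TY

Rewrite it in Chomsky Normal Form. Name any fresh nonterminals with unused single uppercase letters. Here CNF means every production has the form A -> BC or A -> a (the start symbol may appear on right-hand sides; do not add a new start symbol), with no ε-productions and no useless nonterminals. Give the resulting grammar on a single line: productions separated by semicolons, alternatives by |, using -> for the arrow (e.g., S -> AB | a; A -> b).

No ε-productions.
No unit productions to eliminate.
TERM: introduce A -> c, B -> e and substitute in every rule of length ≥2.
BIN: S -> AYA becomes S -> AC, C -> YA; S -> SAY becomes S -> SD, D -> AY; T -> BBY becomes T -> BE, E -> BY.

S -> c | AC | SD; A -> c; B -> e; C -> YA; D -> AY; E -> BY; T -> e | BE; Y -> e | TY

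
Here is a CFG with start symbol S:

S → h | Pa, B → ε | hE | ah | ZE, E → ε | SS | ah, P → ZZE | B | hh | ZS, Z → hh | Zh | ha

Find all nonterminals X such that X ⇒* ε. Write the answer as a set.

{B, E, P}

Directly nullable (have an ε-rule): {B, E}.
P is nullable via P -> B (every symbol on the right is already known nullable).
Not nullable: S, Z — each has a terminal in every rule's right-hand side or depends on a non-nullable symbol.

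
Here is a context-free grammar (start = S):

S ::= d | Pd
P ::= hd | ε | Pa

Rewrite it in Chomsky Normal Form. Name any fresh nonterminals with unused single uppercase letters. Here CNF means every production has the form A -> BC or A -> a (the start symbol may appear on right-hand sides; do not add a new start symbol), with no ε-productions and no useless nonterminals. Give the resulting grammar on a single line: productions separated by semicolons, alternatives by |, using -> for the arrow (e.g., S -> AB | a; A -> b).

S -> d | PC; A -> a; B -> h; C -> d; P -> a | BC | PA

Nullable: {P}; after ε-elimination: S -> d | Pd; P -> a | Pa | hd.
No unit productions to eliminate.
TERM: introduce A -> a, C -> d, B -> h and substitute in every rule of length ≥2.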